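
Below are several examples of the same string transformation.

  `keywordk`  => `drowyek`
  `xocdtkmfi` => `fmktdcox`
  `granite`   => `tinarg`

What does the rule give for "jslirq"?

rilsj

The rule is to reverse the string, then delete the first character.
On "jslirq": the first step gives "qrilsj", and the second then gives "rilsj".
(Check on "xocdtkmfi": → "ifmktdcox" → "fmktdcox" ✓)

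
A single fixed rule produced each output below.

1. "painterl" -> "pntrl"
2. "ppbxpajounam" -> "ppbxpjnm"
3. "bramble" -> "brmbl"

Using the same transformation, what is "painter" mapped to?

Looking at the pairs, the operation is to remove every vowel.
"painter" → "pntr".

pntr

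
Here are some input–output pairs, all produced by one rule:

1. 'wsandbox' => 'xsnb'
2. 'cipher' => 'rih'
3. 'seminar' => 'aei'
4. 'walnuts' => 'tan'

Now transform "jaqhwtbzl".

zaht

What's happening: keep every other character starting from the second (positions 2nd, 4th, 6th, ...), then move the last character to the front.
Applying that to "jaqhwtbzl" gives "zaht".
(Check on "wsandbox": → "snbx" → "xsnb" ✓)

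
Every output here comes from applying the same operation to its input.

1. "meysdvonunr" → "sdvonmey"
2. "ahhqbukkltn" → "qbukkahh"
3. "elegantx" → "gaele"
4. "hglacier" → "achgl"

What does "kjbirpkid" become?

irpkjb

Each output is the input with this applied: delete the last 3 characters, then move the first 3 characters to the end (rotate left by 3).
On "kjbirpkid" that produces "irpkjb".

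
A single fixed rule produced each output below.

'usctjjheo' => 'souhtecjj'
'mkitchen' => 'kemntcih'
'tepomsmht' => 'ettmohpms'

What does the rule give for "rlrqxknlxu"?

In each case the input is transformed by: swap each adjacent pair of characters (1↔2, 3↔4, ...), then take characters alternately from the front and the back (1st, last, 2nd, 2nd-last, ...).
For "rlrqxknlxu", step one produces "lrqrkxlnux"; step two turns that into "lxruqnrlkx".
(Check on "tepomsmht": → "etopsmhmt" → "ettmohpms" ✓)

lxruqnrlkx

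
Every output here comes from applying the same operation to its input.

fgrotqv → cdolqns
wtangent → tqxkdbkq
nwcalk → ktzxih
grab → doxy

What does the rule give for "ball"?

yxii

In each case the input is transformed by: shift every letter 3 places backward in the alphabet (wrapping around).
For "ball" the result is "yxii".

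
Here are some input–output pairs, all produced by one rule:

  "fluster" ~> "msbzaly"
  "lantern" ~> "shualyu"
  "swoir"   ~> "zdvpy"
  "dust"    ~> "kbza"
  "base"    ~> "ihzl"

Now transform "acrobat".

hjyviha

Rule — shift every letter 7 places forward in the alphabet (wrapping around).
On "acrobat" that produces "hjyviha".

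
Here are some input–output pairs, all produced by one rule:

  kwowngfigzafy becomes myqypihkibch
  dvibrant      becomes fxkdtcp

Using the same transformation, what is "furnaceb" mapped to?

In each case the input is transformed by: delete the last character, then shift every letter 2 places forward in the alphabet (wrapping around).
Working it through for "furnaceb": intermediate "furnace", final "hwtpceg".
(Check on "dvibrant": → "dvibran" → "fxkdtcp" ✓)

hwtpceg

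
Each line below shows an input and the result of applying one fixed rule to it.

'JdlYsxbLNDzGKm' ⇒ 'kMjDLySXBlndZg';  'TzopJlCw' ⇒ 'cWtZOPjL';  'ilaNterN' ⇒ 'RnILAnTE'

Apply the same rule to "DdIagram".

AMdDiAGR

The rule is to flip the case of every letter, then move the last 2 characters to the front (rotate right by 2).
"DdIagram" → "dDiAGRAM" → "AMdDiAGR".
(Check on "TzopJlCw": → "tZOPjLcW" → "cWtZOPjL" ✓)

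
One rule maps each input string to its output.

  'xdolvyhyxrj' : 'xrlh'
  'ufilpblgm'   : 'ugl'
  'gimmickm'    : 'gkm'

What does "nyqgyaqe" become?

The pattern: take characters alternately from the front and the back (1st, last, 2nd, 2nd-last, ...), then keep one character in every 3, starting at position 1 (positions 1st, 4th, 7th, ...).
Working it through for "nyqgyaqe": intermediate "neyqqagy", final "nqg".

nqg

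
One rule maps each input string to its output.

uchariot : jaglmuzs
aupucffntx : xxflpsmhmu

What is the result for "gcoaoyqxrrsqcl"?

Each output is the input with this applied: swap the front and back halves of the string, then shift every letter 8 places backward in the alphabet (wrapping around).
Working it through for "gcoaoyqxrrsqcl": intermediate "xrrsqclgcoaoyq", final "pjjkiudyugsgqi".

pjjkiudyugsgqi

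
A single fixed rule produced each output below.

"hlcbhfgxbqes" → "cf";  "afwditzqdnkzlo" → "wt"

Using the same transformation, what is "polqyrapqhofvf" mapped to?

lr

The pattern: keep one character in every 3, starting at position 3 (positions 3rd, 6th, 9th, ...), then keep only the first 2 characters.
Starting from "polqyrapqhofvf": after the first operation, "lrqf"; after the second, "lr".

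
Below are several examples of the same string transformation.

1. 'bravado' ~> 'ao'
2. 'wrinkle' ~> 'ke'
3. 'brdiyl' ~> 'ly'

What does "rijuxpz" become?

The transformation: swap each adjacent pair of characters (1↔2, 3↔4, ...), then keep only the last 2 characters.
Applying both steps to "rijuxpz": "irujpxz", then "xz".

xz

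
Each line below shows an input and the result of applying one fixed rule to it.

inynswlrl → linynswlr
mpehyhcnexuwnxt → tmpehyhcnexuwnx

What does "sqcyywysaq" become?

Looking at the pairs, the operation is to move the last character to the front.
"sqcyywysaq" → "qsqcyywysa".

qsqcyywysa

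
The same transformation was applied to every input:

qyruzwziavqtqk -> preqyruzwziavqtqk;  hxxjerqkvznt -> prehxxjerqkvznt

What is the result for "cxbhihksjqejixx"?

In each case the input is transformed by: prepend "pre".
"cxbhihksjqejixx" → "precxbhihksjqejixx".

precxbhihksjqejixx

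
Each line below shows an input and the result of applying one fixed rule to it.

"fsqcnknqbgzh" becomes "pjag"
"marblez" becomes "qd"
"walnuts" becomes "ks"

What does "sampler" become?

In each case the input is transformed by: shift every letter 1 place backward in the alphabet (wrapping around), then keep one character in every 3, starting at position 3 (positions 3rd, 6th, 9th, ...).
"sampler" → "rzlokdq" → "ld".
(Check on "walnuts": → "vzkmtsr" → "ks" ✓)

ld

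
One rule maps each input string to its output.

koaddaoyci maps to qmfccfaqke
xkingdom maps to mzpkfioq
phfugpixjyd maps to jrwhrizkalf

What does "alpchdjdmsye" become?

The pattern: shift every letter 2 places forward in the alphabet (wrapping around), then swap each adjacent pair of characters (1↔2, 3↔4, ...).
On "alpchdjdmsye" that produces "ncerfjfluoga".

ncerfjfluoga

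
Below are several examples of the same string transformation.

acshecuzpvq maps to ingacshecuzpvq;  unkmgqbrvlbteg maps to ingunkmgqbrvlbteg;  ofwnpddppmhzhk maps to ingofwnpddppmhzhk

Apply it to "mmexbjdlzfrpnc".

ingmmexbjdlzfrpnc

Looking at the pairs, the operation is to prepend "ing".
On "mmexbjdlzfrpnc" that produces "ingmmexbjdlzfrpnc".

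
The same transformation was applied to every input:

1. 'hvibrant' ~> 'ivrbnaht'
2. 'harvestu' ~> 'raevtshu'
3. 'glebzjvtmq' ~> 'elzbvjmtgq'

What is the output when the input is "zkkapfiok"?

The pattern: move the first character to the end, then swap each adjacent pair of characters (1↔2, 3↔4, ...).
"zkkapfiok" → "kkapfiokz" → "kkpaifkoz".

kkpaifkoz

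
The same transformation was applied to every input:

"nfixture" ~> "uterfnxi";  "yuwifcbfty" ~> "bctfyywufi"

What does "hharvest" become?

The rule is to swap the front and back halves of the string, then swap each adjacent pair of characters (1↔2, 3↔4, ...).
Working it through for "hharvest": intermediate "vesthhar", final "evtshhra".
(Check on "nfixture": → "turenfix" → "uterfnxi" ✓)

evtshhra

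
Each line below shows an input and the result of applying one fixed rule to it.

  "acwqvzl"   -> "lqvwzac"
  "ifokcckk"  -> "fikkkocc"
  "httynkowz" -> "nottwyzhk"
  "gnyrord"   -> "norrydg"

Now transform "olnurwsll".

The rule is to sort the characters into alphabetical order, then move the first 2 characters to the end (rotate left by 2).
Applying both steps to "olnurwsll": "lllnorsuw", then "lnorsuwll".

lnorsuwll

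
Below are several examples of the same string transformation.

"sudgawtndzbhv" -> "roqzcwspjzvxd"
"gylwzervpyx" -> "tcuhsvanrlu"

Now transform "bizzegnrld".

zxevvacjnh

Rule — move the last character to the front, then shift every letter 4 places backward in the alphabet (wrapping around).
Doing the same to "bizzegnrld": "zxevvacjnh".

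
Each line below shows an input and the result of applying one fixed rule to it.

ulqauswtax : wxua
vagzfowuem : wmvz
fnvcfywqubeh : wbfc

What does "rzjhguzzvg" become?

zgrh

What's happening: keep one character in every 3, starting at position 1 (positions 1st, 4th, 7th, ...), then move the last 2 characters to the front (rotate right by 2).
Starting from "rzjhguzzvg": after the first operation, "rhzg"; after the second, "zgrh".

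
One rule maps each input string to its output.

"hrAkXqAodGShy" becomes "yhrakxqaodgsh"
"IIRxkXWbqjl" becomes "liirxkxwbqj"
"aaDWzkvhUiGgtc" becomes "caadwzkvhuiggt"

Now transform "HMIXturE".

ehmixtur

Rule — move the last character to the front, then convert every letter to lowercase.
On "HMIXturE": the first step gives "EHMIXtur", and the second then gives "ehmixtur".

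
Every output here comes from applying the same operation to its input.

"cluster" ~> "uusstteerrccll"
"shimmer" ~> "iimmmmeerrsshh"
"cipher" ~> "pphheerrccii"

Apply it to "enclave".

Each output is the input with this applied: move the first 2 characters to the end (rotate left by 2), then double every character.
Applying both steps to "enclave": "claveen", then "ccllaavveeeenn".
(Check on "shimmer": → "immersh" → "iimmmmeerrsshh" ✓)

ccllaavveeeenn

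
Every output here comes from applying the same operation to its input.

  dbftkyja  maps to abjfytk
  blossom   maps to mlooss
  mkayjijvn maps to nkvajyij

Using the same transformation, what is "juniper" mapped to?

Each output is the input with this applied: take characters alternately from the front and the back (1st, last, 2nd, 2nd-last, ...), then delete the first character.
For "juniper", step one produces "jruenpi"; step two turns that into "ruenpi".

ruenpi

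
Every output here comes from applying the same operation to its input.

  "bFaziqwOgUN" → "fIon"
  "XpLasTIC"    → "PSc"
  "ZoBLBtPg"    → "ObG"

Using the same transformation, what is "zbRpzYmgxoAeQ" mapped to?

BZGa

Rule — keep one character in every 3, starting at position 2 (positions 2nd, 5th, 8th, ...), then flip the case of every letter.
Applying both steps to "zbRpzYmgxoAeQ": "bzgA", then "BZGa".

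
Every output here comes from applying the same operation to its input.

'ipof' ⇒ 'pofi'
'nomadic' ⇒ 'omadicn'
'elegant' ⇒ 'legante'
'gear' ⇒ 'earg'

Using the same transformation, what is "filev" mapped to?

Looking at the pairs, the operation is to move the first character to the end.
For "filev" the result is "ilevf".

ilevf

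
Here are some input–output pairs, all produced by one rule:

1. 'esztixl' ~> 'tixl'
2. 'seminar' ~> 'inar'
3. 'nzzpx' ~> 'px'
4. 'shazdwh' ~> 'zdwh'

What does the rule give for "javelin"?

elin

Looking at the pairs, the operation is to delete the first 3 characters.
"javelin" → "elin".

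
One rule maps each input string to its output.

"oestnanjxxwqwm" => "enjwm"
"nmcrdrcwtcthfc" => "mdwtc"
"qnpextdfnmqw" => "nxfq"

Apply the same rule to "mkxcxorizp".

In each case the input is transformed by: keep one character in every 3, starting at position 2 (positions 2nd, 5th, 8th, ...).
Doing the same to "mkxcxorizp": "kxi".

kxi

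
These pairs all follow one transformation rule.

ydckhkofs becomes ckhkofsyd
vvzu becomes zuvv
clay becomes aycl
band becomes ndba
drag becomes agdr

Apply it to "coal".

alco

Looking at the pairs, the operation is to move the first 2 characters to the end (rotate left by 2).
Applying that to "coal" gives "alco".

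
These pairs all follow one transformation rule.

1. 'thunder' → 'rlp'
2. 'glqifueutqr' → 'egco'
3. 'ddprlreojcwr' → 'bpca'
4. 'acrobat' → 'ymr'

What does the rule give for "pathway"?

nfw

Looking at the pairs, the operation is to keep one character in every 3, starting at position 1 (positions 1st, 4th, 7th, ...), then shift every letter 2 places backward in the alphabet (wrapping around).
Applying both steps to "pathway": "phy", then "nfw".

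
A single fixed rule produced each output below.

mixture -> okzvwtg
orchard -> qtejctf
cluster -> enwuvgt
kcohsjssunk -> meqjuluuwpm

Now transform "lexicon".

ngzkeqp

The transformation: shift every letter 2 places forward in the alphabet (wrapping around).
"lexicon" → "ngzkeqp".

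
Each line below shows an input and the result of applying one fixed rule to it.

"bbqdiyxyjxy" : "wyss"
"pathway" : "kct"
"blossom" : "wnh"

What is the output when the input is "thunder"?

oim

What's happening: keep one character in every 3, starting at position 1 (positions 1st, 4th, 7th, ...), then shift every letter 5 places backward in the alphabet (wrapping around).
On "thunder" that produces "oim".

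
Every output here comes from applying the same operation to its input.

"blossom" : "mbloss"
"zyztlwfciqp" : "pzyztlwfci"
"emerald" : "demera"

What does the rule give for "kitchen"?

nkitch

Rule — move the last character to the front, then delete the last character.
Working it through for "kitchen": intermediate "nkitche", final "nkitch".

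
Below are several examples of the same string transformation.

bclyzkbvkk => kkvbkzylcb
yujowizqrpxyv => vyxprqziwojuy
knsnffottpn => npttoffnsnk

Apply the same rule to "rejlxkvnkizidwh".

hwdiziknvkxljer

The pattern: reverse the string.
For "rejlxkvnkizidwh" the result is "hwdiziknvkxljer".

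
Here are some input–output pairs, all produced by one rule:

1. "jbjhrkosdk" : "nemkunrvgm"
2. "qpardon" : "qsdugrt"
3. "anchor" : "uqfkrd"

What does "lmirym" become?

pplubo

Rule — shift every letter 3 places forward in the alphabet (wrapping around), then swap the first and last characters.
So "lmirym" becomes "pplubo".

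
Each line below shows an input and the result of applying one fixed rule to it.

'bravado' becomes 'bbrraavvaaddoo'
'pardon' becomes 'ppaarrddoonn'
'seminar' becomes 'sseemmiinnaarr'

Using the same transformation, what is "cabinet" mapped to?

ccaabbiinneett

The pattern: double every character.
For "cabinet" the result is "ccaabbiinneett".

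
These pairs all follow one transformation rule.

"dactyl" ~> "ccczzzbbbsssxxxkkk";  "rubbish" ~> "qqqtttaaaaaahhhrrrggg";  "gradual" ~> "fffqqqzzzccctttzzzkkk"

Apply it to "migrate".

The pattern: repeat every character 3 times, then shift every letter 1 place backward in the alphabet (wrapping around).
On "migrate": the first step gives "mmmiiigggrrraaattteee", and the second then gives "lllhhhfffqqqzzzsssddd".

lllhhhfffqqqzzzsssddd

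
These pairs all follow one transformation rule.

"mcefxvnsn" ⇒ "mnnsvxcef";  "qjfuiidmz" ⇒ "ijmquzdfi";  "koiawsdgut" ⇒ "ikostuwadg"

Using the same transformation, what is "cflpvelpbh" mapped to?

The rule is to sort the characters into alphabetical order, then move the first 3 characters to the end (rotate left by 3).
Applying both steps to "cflpvelpbh": "bcefhllppv", then "fhllppvbce".

fhllppvbce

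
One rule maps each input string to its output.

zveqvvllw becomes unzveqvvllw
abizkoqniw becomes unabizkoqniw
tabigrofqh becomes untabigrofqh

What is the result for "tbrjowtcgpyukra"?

untbrjowtcgpyukra

Looking at the pairs, the operation is to prepend "un".
So "tbrjowtcgpyukra" becomes "untbrjowtcgpyukra".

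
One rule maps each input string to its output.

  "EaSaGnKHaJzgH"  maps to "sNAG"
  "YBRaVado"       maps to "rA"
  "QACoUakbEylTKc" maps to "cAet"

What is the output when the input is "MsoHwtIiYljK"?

What's happening: keep one character in every 3, starting at position 3 (positions 3rd, 6th, 9th, ...), then flip the case of every letter.
On "MsoHwtIiYljK" that produces "OTyk".
(Check on "QACoUakbEylTKc": → "CaET" → "cAet" ✓)

OTyk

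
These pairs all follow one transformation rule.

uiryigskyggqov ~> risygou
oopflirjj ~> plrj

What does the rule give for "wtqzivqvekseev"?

qiqesew

What's happening: move the first character to the end, then keep every other character starting from the second (positions 2nd, 4th, 6th, ...).
"wtqzivqvekseev" → "tqzivqvekseevw" → "qiqesew".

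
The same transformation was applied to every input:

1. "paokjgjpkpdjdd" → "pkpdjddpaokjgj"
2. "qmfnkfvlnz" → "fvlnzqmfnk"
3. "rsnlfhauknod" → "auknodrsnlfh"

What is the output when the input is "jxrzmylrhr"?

The pattern: swap the front and back halves of the string.
Applying that to "jxrzmylrhr" gives "ylrhrjxrzm".

ylrhrjxrzm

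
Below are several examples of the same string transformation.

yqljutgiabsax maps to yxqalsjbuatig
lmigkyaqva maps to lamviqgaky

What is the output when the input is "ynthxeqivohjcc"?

ycnctjhhxoevqi

What's happening: take characters alternately from the front and the back (1st, last, 2nd, 2nd-last, ...).
Doing the same to "ynthxeqivohjcc": "ycnctjhhxoevqi".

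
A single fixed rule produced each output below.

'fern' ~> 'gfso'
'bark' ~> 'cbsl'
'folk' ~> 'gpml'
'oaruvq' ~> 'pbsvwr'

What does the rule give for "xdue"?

yevf

Looking at the pairs, the operation is to shift every letter 1 place forward in the alphabet (wrapping around).
Doing the same to "xdue": "yevf".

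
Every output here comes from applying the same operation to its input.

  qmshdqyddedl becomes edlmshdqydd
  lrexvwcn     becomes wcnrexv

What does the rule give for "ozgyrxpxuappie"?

piezgyrxpxuap

What's happening: delete the first character, then move the last 3 characters to the front (rotate right by 3).
"ozgyrxpxuappie" → "zgyrxpxuappie" → "piezgyrxpxuap".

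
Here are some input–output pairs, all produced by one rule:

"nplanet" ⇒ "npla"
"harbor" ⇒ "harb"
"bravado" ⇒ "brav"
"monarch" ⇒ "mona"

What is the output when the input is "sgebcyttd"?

sgeb

The pattern: keep only the first 4 characters.
Doing the same to "sgebcyttd": "sgeb".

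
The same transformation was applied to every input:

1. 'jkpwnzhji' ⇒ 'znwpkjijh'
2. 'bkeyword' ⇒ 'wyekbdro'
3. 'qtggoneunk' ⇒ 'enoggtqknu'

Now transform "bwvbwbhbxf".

The transformation: reverse the string, then move the first 3 characters to the end (rotate left by 3).
"bwvbwbhbxf" → "hbwbvwbfxb".

hbwbvwbfxb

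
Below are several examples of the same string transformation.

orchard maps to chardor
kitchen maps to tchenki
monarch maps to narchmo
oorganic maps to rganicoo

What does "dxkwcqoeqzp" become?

In each case the input is transformed by: move the first 2 characters to the end (rotate left by 2).
For "dxkwcqoeqzp" the result is "kwcqoeqzpdx".

kwcqoeqzpdx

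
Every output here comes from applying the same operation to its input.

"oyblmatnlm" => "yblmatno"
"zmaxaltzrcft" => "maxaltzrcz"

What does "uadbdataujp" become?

The pattern: delete the last 2 characters, then move the first character to the end.
"uadbdataujp" → "uadbdatau" → "adbdatauu".
(Check on "oyblmatnlm": → "oyblmatn" → "yblmatno" ✓)

adbdatauu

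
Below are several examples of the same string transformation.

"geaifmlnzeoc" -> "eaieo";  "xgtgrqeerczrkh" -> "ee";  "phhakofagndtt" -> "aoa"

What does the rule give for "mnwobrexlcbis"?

Each output is the input with this applied: keep only the vowels.
"mnwobrexlcbis" → "oei".

oei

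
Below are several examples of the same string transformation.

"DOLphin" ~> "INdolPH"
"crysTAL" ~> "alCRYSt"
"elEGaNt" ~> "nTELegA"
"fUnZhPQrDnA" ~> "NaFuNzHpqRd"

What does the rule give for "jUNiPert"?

RTJunIpE

The rule is to flip the case of every letter, then move the last 2 characters to the front (rotate right by 2).
"jUNiPert" → "JunIpERT" → "RTJunIpE".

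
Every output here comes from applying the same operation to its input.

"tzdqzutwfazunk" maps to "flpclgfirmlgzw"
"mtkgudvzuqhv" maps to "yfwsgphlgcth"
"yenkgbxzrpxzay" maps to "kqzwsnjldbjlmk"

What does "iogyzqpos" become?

Looking at the pairs, the operation is to shift every letter 12 places forward in the alphabet (wrapping around).
On "iogyzqpos" that produces "uasklcbae".

uasklcbae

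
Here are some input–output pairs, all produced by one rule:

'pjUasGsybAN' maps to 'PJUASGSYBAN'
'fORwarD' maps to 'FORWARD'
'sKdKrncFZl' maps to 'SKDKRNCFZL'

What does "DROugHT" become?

DROUGHT

Looking at the pairs, the operation is to convert every letter to uppercase.
"DROugHT" → "DROUGHT".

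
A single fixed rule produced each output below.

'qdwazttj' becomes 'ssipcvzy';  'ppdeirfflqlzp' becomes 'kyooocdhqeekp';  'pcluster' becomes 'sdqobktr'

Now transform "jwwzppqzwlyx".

Rule — shift every letter 1 place backward in the alphabet (wrapping around), then move the last 3 characters to the front (rotate right by 3).
For "jwwzppqzwlyx" the result is "kxwivvyoopyv".

kxwivvyoopyv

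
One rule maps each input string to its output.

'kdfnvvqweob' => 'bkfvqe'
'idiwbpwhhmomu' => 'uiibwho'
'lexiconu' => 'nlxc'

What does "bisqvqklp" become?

What's happening: keep every other character starting from the first (positions 1st, 3rd, 5th, ...), then move the last character to the front.
Applying both steps to "bisqvqklp": "bsvkp", then "pbsvk".

pbsvk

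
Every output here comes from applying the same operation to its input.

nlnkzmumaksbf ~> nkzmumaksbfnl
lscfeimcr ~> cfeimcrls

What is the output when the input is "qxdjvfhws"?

The rule is to move the first 2 characters to the end (rotate left by 2).
Doing the same to "qxdjvfhws": "djvfhwsqx".

djvfhwsqx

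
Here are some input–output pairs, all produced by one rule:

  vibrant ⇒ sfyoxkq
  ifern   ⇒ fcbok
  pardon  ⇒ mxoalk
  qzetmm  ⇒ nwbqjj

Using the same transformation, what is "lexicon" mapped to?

ibufzlk

In each case the input is transformed by: shift every letter 3 places backward in the alphabet (wrapping around).
Doing the same to "lexicon": "ibufzlk".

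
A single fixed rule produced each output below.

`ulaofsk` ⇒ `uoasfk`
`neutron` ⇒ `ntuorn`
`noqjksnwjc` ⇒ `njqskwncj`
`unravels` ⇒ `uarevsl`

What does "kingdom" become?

The pattern: swap each adjacent pair of characters (1↔2, 3↔4, ...), then delete the first character.
On "kingdom" that produces "kgnodm".

kgnodm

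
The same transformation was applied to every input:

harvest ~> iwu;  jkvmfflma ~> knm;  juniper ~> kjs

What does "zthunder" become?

avf

Each output is the input with this applied: keep one character in every 3, starting at position 1 (positions 1st, 4th, 7th, ...), then shift every letter 1 place forward in the alphabet (wrapping around).
On "zthunder": the first step gives "zue", and the second then gives "avf".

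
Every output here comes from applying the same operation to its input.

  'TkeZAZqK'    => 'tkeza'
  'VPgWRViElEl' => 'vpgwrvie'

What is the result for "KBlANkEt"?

kblan

The rule is to delete the last 3 characters, then convert every letter to lowercase.
On "KBlANkEt": the first step gives "KBlAN", and the second then gives "kblan".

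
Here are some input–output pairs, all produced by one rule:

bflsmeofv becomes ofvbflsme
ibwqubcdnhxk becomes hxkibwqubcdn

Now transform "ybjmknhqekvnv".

vnvybjmknhqek

Each output is the input with this applied: move the last 3 characters to the front (rotate right by 3).
Applying that to "ybjmknhqekvnv" gives "vnvybjmknhqek".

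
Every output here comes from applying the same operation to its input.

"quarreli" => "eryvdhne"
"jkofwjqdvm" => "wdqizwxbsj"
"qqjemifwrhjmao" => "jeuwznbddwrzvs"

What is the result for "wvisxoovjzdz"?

In each case the input is transformed by: swap the front and back halves of the string, then shift every letter 13 places forward in the alphabet (wrapping around) — i.e. ROT13.
On "wvisxoovjzdz": the first step gives "ovjzdzwvisxo", and the second then gives "biwmqmjivfkb".

biwmqmjivfkb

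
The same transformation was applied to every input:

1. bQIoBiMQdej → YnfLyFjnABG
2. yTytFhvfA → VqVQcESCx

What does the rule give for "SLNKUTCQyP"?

pikhrqznVm

The rule is to shift every letter 3 places backward in the alphabet (wrapping around), then flip the case of every letter.
"SLNKUTCQyP" → "pikhrqznVm".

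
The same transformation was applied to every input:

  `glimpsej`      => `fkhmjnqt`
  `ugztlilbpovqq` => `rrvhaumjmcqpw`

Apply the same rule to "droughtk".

The pattern: shift every letter 1 place forward in the alphabet (wrapping around), then move the last 2 characters to the front (rotate right by 2).
For "droughtk", step one produces "espvhiul"; step two turns that into "ulespvhi".

ulespvhi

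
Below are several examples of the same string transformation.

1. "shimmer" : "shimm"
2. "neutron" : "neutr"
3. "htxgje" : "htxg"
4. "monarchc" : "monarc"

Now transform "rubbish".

rubbi

What's happening: delete the last 2 characters.
"rubbish" → "rubbi".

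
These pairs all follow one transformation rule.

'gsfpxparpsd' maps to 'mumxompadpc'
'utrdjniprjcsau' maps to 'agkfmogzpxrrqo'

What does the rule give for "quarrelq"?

oobinnrx

What's happening: shift every letter 3 places backward in the alphabet (wrapping around), then move the first 3 characters to the end (rotate left by 3).
For "quarrelq", step one produces "nrxoobin"; step two turns that into "oobinnrx".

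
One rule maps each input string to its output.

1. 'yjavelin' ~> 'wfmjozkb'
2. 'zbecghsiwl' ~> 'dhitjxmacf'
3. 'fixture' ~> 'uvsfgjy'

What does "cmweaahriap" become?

In each case the input is transformed by: shift every letter 1 place forward in the alphabet (wrapping around), then move the first 3 characters to the end (rotate left by 3).
Working it through for "cmweaahriap": intermediate "dnxfbbisjbq", final "fbbisjbqdnx".
(Check on "zbecghsiwl": → "acfdhitjxm" → "dhitjxmacf" ✓)

fbbisjbqdnx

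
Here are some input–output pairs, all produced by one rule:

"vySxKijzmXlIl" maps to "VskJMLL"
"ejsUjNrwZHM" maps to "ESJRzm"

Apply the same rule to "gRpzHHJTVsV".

The pattern: flip the case of every letter, then keep every other character starting from the first (positions 1st, 3rd, 5th, ...).
Applying both steps to "gRpzHHJTVsV": "GrPZhhjtvSv", then "GPhjvv".

GPhjvv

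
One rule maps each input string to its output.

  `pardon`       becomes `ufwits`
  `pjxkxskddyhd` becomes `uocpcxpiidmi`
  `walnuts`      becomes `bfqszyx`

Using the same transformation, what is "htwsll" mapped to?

The rule is to shift every letter 5 places forward in the alphabet (wrapping around).
For "htwsll" the result is "mybxqq".

mybxqq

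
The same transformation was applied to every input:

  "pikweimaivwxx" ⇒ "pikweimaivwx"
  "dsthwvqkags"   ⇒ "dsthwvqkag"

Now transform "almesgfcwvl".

almesgfcwv

In each case the input is transformed by: delete the last character.
So "almesgfcwvl" becomes "almesgfcwv".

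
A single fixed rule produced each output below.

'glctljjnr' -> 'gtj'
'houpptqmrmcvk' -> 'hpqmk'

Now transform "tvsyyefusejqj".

tyfej

The pattern: keep one character in every 3, starting at position 1 (positions 1st, 4th, 7th, ...).
"tvsyyefusejqj" → "tyfej".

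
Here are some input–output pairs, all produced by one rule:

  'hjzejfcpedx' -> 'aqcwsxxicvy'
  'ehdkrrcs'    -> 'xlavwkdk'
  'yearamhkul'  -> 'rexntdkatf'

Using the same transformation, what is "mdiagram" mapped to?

The pattern: take characters alternately from the front and the back (1st, last, 2nd, 2nd-last, ...), then shift every letter 7 places backward in the alphabet (wrapping around).
On "mdiagram": the first step gives "mmdairag", and the second then gives "ffwtbktz".

ffwtbktz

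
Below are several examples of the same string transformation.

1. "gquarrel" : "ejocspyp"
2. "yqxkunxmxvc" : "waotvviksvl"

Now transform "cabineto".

amyrzcgl

In each case the input is transformed by: shift every letter 2 places backward in the alphabet (wrapping around), then take characters alternately from the front and the back (1st, last, 2nd, 2nd-last, ...).
Working it through for "cabineto": intermediate "ayzglcrm", final "amyrzcgl".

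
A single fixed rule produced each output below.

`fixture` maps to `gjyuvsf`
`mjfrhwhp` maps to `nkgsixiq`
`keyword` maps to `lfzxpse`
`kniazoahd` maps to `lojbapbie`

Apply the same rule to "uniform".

What's happening: shift every letter 1 place forward in the alphabet (wrapping around).
Doing the same to "uniform": "vojgpsn".

vojgpsn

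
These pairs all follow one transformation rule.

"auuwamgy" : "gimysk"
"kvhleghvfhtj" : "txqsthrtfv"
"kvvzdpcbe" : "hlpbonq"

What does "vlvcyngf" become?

hokzsr

What's happening: delete the first 2 characters, then shift every letter 12 places forward in the alphabet (wrapping around).
Starting from "vlvcyngf": after the first operation, "vcyngf"; after the second, "hokzsr".
(Check on "kvvzdpcbe": → "vzdpcbe" → "hlpbonq" ✓)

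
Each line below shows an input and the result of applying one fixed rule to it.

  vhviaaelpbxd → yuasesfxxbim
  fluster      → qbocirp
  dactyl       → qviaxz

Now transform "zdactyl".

In each case the input is transformed by: move the last 3 characters to the front (rotate right by 3), then shift every letter 3 places backward in the alphabet (wrapping around).
"zdactyl" → "tylzdac" → "qviwaxz".

qviwaxz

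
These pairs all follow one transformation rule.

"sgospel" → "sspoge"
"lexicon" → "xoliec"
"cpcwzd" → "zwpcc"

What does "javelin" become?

In each case the input is transformed by: delete the last character, then sort the characters into reverse alphabetical order.
For "javelin", step one produces "javeli"; step two turns that into "vljiea".

vljiea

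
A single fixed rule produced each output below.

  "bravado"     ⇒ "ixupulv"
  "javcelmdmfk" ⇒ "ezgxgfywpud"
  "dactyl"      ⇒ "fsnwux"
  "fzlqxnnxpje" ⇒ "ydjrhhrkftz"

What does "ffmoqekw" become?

What's happening: reverse the string, then shift every letter 6 places backward in the alphabet (wrapping around).
"ffmoqekw" → "qeykigzz".

qeykigzz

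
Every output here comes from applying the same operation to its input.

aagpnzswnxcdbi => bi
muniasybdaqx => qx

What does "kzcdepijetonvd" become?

vd

Looking at the pairs, the operation is to keep only the last 2 characters.
On "kzcdepijetonvd" that produces "vd".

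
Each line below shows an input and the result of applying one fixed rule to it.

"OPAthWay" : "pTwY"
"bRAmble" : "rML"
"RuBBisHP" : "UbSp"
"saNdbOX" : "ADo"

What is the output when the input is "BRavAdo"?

Rule — keep every other character starting from the second (positions 2nd, 4th, 6th, ...), then flip the case of every letter.
Applying both steps to "BRavAdo": "Rvd", then "rVD".

rVD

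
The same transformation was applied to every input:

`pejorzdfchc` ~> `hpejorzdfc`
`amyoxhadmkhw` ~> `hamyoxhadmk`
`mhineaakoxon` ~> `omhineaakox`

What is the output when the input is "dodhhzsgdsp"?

sdodhhzsgd

The rule is to delete the last character, then move the last character to the front.
"dodhhzsgdsp" → "dodhhzsgds" → "sdodhhzsgd".
(Check on "mhineaakoxon": → "mhineaakoxo" → "omhineaakox" ✓)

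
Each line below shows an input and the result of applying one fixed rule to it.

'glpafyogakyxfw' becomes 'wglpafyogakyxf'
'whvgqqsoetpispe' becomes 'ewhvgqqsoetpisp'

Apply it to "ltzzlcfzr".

The rule is to move the last character to the front.
Doing the same to "ltzzlcfzr": "rltzzlcfz".

rltzzlcfz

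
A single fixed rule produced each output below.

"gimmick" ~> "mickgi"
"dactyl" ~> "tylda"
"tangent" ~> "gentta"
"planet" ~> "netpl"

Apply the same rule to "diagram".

gramdi

Each output is the input with this applied: move the first 2 characters to the end (rotate left by 2), then delete the first character.
Working it through for "diagram": intermediate "agramdi", final "gramdi".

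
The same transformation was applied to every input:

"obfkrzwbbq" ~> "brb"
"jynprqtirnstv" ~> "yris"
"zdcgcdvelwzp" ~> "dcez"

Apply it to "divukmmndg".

ikn

The rule is to keep one character in every 3, starting at position 2 (positions 2nd, 5th, 8th, ...).
Doing the same to "divukmmndg": "ikn".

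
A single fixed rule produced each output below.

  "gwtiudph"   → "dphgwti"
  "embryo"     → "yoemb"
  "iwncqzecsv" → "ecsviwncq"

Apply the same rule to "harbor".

In each case the input is transformed by: swap the front and back halves of the string, then delete the first character.
For "harbor", step one produces "borhar"; step two turns that into "orhar".

orhar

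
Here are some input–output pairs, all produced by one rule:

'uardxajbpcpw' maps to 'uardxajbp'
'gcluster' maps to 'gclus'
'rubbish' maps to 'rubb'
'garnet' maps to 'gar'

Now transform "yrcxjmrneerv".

yrcxjmrne

The rule is to delete the last 3 characters.
"yrcxjmrneerv" → "yrcxjmrne".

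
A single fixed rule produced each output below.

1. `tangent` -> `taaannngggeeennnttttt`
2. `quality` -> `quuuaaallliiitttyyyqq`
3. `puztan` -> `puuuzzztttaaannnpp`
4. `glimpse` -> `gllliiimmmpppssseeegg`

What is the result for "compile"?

cooommmpppiiillleeecc

Rule — repeat every character 3 times, then move the first 2 characters to the end (rotate left by 2).
"compile" → "cccooommmpppiiillleee" → "cooommmpppiiillleeecc".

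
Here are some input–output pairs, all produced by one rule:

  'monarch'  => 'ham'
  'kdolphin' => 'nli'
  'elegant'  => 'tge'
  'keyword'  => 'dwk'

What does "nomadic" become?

can

Rule — swap the first and last characters, then keep one character in every 3, starting at position 1 (positions 1st, 4th, 7th, ...).
For "nomadic", step one produces "comadin"; step two turns that into "can".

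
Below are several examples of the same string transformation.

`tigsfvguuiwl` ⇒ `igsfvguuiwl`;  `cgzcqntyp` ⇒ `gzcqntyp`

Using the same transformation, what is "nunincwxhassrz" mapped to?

In each case the input is transformed by: delete the first character.
Doing the same to "nunincwxhassrz": "unincwxhassrz".

unincwxhassrz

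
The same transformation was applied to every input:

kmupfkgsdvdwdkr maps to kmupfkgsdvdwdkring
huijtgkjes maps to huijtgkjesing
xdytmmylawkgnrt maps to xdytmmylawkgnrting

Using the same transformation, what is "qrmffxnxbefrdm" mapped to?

Looking at the pairs, the operation is to append "ing".
For "qrmffxnxbefrdm" the result is "qrmffxnxbefrdming".

qrmffxnxbefrdming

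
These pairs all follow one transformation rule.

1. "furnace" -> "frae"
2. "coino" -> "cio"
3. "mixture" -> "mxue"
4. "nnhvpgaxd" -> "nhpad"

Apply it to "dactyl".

What's happening: keep every other character starting from the first (positions 1st, 3rd, 5th, ...).
Doing the same to "dactyl": "dcy".

dcy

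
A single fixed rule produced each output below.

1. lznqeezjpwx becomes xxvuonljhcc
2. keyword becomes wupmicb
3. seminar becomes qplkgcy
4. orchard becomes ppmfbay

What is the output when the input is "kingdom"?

mlkigeb

Each output is the input with this applied: sort the characters into reverse alphabetical order, then shift every letter 2 places backward in the alphabet (wrapping around).
"kingdom" → "onmkigd" → "mlkigeb".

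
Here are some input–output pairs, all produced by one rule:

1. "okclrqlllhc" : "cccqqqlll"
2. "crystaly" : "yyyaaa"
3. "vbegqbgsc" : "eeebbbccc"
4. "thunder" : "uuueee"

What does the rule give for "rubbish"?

The transformation: keep one character in every 3, starting at position 3 (positions 3rd, 6th, 9th, ...), then repeat every character 3 times.
On "rubbish": the first step gives "bs", and the second then gives "bbbsss".

bbbsss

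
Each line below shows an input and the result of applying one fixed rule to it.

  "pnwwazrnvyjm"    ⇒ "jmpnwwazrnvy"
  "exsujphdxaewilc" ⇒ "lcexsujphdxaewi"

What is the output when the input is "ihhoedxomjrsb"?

sbihhoedxomjr

The pattern: move the last 2 characters to the front (rotate right by 2).
For "ihhoedxomjrsb" the result is "sbihhoedxomjr".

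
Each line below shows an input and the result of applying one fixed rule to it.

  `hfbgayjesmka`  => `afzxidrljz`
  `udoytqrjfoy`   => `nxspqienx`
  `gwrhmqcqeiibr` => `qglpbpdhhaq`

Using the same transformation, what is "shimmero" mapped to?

hlldqn

What's happening: delete the first 2 characters, then shift every letter 1 place backward in the alphabet (wrapping around).
Starting from "shimmero": after the first operation, "immero"; after the second, "hlldqn".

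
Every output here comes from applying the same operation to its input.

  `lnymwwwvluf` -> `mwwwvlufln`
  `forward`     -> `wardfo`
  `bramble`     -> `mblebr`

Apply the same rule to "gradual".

The pattern: move the first 2 characters to the end (rotate left by 2), then delete the first character.
On "gradual" that produces "dualgr".

dualgr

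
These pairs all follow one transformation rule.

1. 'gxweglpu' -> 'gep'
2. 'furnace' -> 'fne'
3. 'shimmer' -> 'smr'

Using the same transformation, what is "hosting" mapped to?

htg

What's happening: keep one character in every 3, starting at position 1 (positions 1st, 4th, 7th, ...).
So "hosting" becomes "htg".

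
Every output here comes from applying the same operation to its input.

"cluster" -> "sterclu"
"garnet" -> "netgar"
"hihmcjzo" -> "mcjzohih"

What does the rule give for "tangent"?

genttan

Each output is the input with this applied: move the first 3 characters to the end (rotate left by 3).
Applying that to "tangent" gives "genttan".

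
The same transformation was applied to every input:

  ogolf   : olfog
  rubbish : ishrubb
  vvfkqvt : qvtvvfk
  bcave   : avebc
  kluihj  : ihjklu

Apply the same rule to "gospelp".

elpgosp

Each output is the input with this applied: move the last 3 characters to the front (rotate right by 3).
"gospelp" → "elpgosp".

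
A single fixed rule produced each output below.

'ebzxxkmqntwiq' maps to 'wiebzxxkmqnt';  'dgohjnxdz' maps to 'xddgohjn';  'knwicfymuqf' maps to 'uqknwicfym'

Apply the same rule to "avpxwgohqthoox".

Rule — delete the last character, then move the last 2 characters to the front (rotate right by 2).
Applying that to "avpxwgohqthoox" gives "ooavpxwgohqth".

ooavpxwgohqth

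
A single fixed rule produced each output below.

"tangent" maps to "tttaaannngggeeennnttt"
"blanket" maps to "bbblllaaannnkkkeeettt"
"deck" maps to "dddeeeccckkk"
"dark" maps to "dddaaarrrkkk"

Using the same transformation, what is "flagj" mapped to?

ffflllaaagggjjj

What's happening: repeat every character 3 times.
"flagj" → "ffflllaaagggjjj".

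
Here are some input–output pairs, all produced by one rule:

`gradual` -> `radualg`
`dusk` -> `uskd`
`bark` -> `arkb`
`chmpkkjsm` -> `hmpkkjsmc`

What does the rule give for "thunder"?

hundert

The rule is to move the first character to the end.
Applying that to "thunder" gives "hundert".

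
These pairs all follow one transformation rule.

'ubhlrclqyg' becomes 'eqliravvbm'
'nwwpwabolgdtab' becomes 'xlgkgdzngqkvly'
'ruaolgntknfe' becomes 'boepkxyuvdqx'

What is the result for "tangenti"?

dskdxxqo

Looking at the pairs, the operation is to shift every letter 10 places forward in the alphabet (wrapping around), then take characters alternately from the front and the back (1st, last, 2nd, 2nd-last, ...).
"tangenti" → "dkxqoxds" → "dskdxxqo".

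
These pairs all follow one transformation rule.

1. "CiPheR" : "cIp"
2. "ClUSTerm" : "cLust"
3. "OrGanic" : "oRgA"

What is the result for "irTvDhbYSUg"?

IRtVdHBy

Rule — delete the last 3 characters, then flip the case of every letter.
Starting from "irTvDhbYSUg": after the first operation, "irTvDhbY"; after the second, "IRtVdHBy".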